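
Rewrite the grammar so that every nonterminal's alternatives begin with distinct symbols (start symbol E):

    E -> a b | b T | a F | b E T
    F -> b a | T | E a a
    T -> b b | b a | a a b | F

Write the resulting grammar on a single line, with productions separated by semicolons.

E -> a E' | b E''; F -> b a | T | E a a; T -> a a b | F | b T'; E' -> b | F; E'' -> T | E T; T' -> b | a

E has alternatives sharing prefix 'a': factor to E → a E' with E' → b | F.
E has alternatives sharing prefix 'b': factor to E → b E'' with E'' → T | E T.
T has alternatives sharing prefix 'b': factor to T → b T' with T' → b | a.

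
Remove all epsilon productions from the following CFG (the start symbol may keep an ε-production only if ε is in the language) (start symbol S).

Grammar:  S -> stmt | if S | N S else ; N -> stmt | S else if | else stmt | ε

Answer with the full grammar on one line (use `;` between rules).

S -> stmt | if S | N S else | S else; N -> stmt | S else if | else stmt

Nullable set = {N}.
ε ∉ L(G), so no ε-production is kept.
Add the nullable-subset variants: S → N S else gives N S else | S else.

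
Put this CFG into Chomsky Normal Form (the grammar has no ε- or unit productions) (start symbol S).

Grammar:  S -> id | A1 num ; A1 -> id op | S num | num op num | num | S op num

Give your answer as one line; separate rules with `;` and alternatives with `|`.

S -> id | A1 X1; A1 -> X2 X3 | S X1 | X1 Y1 | num | S Y2; X1 -> num; X2 -> id; X3 -> op; Y1 -> X3 X1; Y2 -> X3 X1

Introduce a nonterminal for each terminal appearing in a rule of length ≥ 2: X1 → num, X2 → id, X3 → op.
Binarize each right-hand side of length ≥ 3 by chaining fresh nonterminals (Y1, Y2, …): affected rules were A1 → X1 X3 X1; A1 → S X3 X1.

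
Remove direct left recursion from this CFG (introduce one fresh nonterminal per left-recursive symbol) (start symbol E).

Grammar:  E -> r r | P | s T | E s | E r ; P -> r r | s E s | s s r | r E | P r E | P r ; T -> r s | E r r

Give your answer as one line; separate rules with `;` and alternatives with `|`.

E, P are directly left-recursive.
For E: α = {s, r}, β = {r r, P, s T}. Rewrite as E → β E' and E' → α E' | ε.
For P: α = {r E, r}, β = {r r, s E s, s s r, r E}. Rewrite as P → β P' and P' → α P' | ε.

E -> r r E' | P E' | s T E'; P -> r r P' | s E s P' | s s r P' | r E P'; T -> r s | E r r; E' -> s E' | r E' | ε; P' -> r E P' | r P' | ε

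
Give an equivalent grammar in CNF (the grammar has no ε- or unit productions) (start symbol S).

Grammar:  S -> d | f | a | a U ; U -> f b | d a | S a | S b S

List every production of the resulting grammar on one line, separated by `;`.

Introduce a nonterminal for each terminal appearing in a rule of length ≥ 2: X1 → a, X2 → f, X3 → b, X4 → d.
Binarize each right-hand side of length ≥ 3 by chaining fresh nonterminals (Y1, Y2, …): affected rules were U → S X3 S.

S -> d | f | a | X1 U; U -> X2 X3 | X4 X1 | S X1 | S Y1; X1 -> a; X2 -> f; X3 -> b; X4 -> d; Y1 -> X3 S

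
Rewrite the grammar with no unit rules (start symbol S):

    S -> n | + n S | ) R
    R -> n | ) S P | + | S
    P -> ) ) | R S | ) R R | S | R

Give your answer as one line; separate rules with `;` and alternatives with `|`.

S -> n | + n S | ) R; R -> n | + n S | ) R | ) S P | +; P -> n | + n S | ) R | ) ) | R S | ) R R | ) S P | +

Unit pairs: P ⇒* {R, S}; R ⇒* {S}.
For every A with A ⇒* B via unit rules, add B's non-unit alternatives to A; then delete every rule of the form X → Y.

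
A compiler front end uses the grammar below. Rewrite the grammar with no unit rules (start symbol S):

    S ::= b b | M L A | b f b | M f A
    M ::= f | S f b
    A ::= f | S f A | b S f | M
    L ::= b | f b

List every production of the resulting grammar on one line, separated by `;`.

Unit pairs: A ⇒* {M}.
For each unit pair (A, B), copy every non-unit production of B to A, then drop all unit productions.

S ::= b b | M L A | b f b | M f A; M ::= f | S f b; A ::= f | S f A | b S f | S f b; L ::= b | f b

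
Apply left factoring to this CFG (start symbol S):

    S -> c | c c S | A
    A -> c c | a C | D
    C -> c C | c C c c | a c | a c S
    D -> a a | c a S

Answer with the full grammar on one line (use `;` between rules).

S -> A | c S'; A -> c c | a C | D; C -> c C C' | a c C''; D -> a a | c a S; S' -> ε | c S; C' -> ε | c c; C'' -> ε | S

S has alternatives sharing prefix 'c': factor to S → c S' with S' → ε | c S.
C has alternatives sharing prefix 'c C': factor to C → c C C' with C' → ε | c c.
C has alternatives sharing prefix 'a c': factor to C → a c C'' with C'' → ε | S.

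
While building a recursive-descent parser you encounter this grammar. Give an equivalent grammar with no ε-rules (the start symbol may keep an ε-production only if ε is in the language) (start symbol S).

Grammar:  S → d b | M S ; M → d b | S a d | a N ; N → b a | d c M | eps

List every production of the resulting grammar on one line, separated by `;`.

The nullable symbols are {N}.
ε ∉ L(G), so no ε-production is kept.
For each production, add variants omitting each subset of nullable occurrences: M → a N gives a N | a.

S → d b | M S; M → d b | S a d | a N | a; N → b a | d c M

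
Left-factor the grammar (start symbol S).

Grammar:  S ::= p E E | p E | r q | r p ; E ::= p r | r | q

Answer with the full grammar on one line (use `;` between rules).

S has alternatives sharing prefix 'p E': factor to S → p E S' with S' → E | ε.
S has alternatives sharing prefix 'r': factor to S → r S'' with S'' → q | p.

S ::= p E S' | r S''; E ::= p r | r | q; S' ::= E | ε; S'' ::= q | p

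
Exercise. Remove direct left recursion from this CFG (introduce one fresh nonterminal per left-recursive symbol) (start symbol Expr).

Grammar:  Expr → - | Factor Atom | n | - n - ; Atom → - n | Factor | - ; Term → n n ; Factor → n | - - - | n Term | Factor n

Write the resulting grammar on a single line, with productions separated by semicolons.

Expr → - | Factor Atom | n | - n -; Atom → - n | Factor | -; Term → n n; Factor → n Factor1 | - - - Factor1 | n Term Factor1; Factor1 → n Factor1 | ε

Directly left-recursive nonterminal: Factor.
For Factor: α = {n}, β = {n, - - -, n Term}. Rewrite as Factor → β Factor1 and Factor1 → α Factor1 | ε.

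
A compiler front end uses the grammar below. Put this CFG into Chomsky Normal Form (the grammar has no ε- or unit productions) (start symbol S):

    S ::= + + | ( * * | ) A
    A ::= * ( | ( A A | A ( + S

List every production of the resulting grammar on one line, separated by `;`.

S ::= X1 X1 | X2 Y1 | X4 A; A ::= X3 X2 | X2 Y2 | A Y3; X1 ::= +; X2 ::= (; X3 ::= *; X4 ::= ); Y1 ::= X3 X3; Y2 ::= A A; Y3 ::= X2 Y4; Y4 ::= X1 S

Introduce a nonterminal for each terminal appearing in a rule of length ≥ 2: X1 → +, X2 → (, X3 → *, X4 → ).
Binarize each right-hand side of length ≥ 3 by chaining fresh nonterminals (Y1, Y2, …): affected rules were S → X2 X3 X3; A → X2 A A; A → A X2 X1 S.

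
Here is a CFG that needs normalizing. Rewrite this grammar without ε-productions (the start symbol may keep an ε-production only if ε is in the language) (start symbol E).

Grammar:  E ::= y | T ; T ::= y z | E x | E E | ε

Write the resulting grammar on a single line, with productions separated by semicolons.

E ::= y | T | ε; T ::= y z | E x | x | E E | E

Nullable set = {E, T}.
ε ∈ L(G) since E is nullable, so keep E → ε.
For each production, add variants omitting each subset of nullable occurrences: T → E x gives E x | x. T → E E gives E E | E.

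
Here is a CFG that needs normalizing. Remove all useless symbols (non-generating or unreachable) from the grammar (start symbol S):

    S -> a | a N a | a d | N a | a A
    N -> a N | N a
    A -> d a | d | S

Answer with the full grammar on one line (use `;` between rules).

S -> a | a d | a A; A -> d a | d | S

Generating nonterminals: {A, S}.
Reachable from S after that: {A, S}.
Removed useless symbols: {N} and every production mentioning them.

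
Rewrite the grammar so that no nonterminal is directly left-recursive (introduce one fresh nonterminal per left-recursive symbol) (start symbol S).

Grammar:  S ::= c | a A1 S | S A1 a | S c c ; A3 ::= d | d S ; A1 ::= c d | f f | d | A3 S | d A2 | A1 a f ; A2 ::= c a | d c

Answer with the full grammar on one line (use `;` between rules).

S ::= c S' | a A1 S S'; A3 ::= d | d S; A1 ::= c d A1' | f f A1' | d A1' | A3 S A1' | d A2 A1'; A2 ::= c a | d c; S' ::= A1 a S' | c c S' | ε; A1' ::= a f A1' | ε

Directly left-recursive nonterminals: S, A1.
For S: α = {A1 a, c c}, β = {c, a A1 S}. Rewrite as S → β S' and S' → α S' | ε.
For A1: α = {a f}, β = {c d, f f, d, A3 S, d A2}. Rewrite as A1 → β A1' and A1' → α A1' | ε.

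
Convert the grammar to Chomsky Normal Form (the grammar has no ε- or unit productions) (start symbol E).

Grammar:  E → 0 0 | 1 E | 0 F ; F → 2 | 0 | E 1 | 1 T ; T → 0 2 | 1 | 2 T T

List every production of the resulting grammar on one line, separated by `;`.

E → X1 X1 | X2 E | X1 F; F → 2 | 0 | E X2 | X2 T; T → X1 X3 | 1 | X3 Y1; X1 → 0; X2 → 1; X3 → 2; Y1 → T T

Introduce a nonterminal for each terminal appearing in a rule of length ≥ 2: X1 → 0, X2 → 1, X3 → 2.
Binarize each right-hand side of length ≥ 3 by chaining fresh nonterminals (Y1, Y2, …): affected rules were T → X3 T T.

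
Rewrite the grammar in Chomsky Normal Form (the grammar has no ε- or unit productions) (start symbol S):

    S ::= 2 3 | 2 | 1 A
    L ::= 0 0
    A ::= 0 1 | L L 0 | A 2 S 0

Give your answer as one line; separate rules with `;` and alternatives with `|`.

Introduce a nonterminal for each terminal appearing in a rule of length ≥ 2: X1 → 2, X2 → 3, X3 → 1, X4 → 0.
Binarize each right-hand side of length ≥ 3 by chaining fresh nonterminals (Y1, Y2, …): affected rules were A → L L X4; A → A X1 S X4.

S ::= X1 X2 | 2 | X3 A; L ::= X4 X4; A ::= X4 X3 | L Y1 | A Y2; X1 ::= 2; X2 ::= 3; X3 ::= 1; X4 ::= 0; Y1 ::= L X4; Y2 ::= X1 Y3; Y3 ::= S X4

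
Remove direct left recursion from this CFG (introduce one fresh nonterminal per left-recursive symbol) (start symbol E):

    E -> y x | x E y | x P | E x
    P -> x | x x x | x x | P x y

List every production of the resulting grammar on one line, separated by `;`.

E -> y x E' | x E y E' | x P E'; P -> x P' | x x x P' | x x P'; E' -> x E' | ε; P' -> x y P' | ε

Left recursion appears on E, P.
For E: α = {x}, β = {y x, x E y, x P}. Rewrite as E → β E' and E' → α E' | ε.
For P: α = {x y}, β = {x, x x x, x x}. Rewrite as P → β P' and P' → α P' | ε.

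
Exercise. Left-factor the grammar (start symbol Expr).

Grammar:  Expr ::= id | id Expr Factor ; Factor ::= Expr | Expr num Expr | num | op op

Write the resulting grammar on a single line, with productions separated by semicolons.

Expr has alternatives sharing prefix 'id': factor to Expr → id Expr1 with Expr1 → ε | Expr Factor.
Factor has alternatives sharing prefix 'Expr': factor to Factor → Expr Factor1 with Factor1 → ε | num Expr.

Expr ::= id Expr1; Factor ::= num | op op | Expr Factor1; Expr1 ::= ε | Expr Factor; Factor1 ::= ε | num Expr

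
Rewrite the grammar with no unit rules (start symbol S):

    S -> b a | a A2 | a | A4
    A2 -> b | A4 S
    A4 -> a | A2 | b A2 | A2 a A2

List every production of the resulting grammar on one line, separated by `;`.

Unit pairs: A4 ⇒* {A2}; S ⇒* {A2, A4}.
For every A with A ⇒* B via unit rules, add B's non-unit alternatives to A; then delete every rule of the form X → Y.

S -> a | b A2 | A2 a A2 | b | A4 S | b a | a A2; A2 -> b | A4 S; A4 -> a | b A2 | A2 a A2 | b | A4 S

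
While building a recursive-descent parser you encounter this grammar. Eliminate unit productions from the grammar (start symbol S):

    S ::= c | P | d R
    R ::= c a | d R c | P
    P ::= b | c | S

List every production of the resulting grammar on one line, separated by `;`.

Unit pairs: P ⇒* {S}; R ⇒* {P, S}; S ⇒* {P}.
Replace each nonterminal's rules with the union of the non-unit rules of every nonterminal it unit-derives.

S ::= c | d R | b; R ::= c | d R | b | c a | d R c; P ::= c | d R | b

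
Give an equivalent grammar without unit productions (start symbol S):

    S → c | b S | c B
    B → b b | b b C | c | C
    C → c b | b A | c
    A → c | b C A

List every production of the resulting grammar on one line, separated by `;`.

S → c | b S | c B; B → b b | b b C | c | c b | b A; C → c b | b A | c; A → c | b C A

Unit pairs: B ⇒* {C}.
For each unit pair (A, B), copy every non-unit production of B to A, then drop all unit productions.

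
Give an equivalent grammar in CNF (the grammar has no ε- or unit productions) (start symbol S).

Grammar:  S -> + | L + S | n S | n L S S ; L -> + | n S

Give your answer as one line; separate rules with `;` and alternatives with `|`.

S -> + | L Y1 | X2 S | X2 Y2; L -> + | X2 S; X1 -> +; X2 -> n; Y1 -> X1 S; Y2 -> L Y3; Y3 -> S S

Introduce a nonterminal for each terminal appearing in a rule of length ≥ 2: X1 → +, X2 → n.
Binarize each right-hand side of length ≥ 3 by chaining fresh nonterminals (Y1, Y2, …): affected rules were S → L X1 S; S → X2 L S S.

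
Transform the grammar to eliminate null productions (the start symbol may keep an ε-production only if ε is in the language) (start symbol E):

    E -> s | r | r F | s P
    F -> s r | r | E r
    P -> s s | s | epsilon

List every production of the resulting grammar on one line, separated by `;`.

Nullable nonterminals: {P}.
ε ∉ L(G), so no ε-production is kept.

E -> s | r | r F | s P; F -> s r | r | E r; P -> s s | s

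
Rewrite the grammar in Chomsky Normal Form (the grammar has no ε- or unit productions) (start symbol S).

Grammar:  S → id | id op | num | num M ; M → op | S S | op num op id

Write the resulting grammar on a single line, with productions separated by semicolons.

S → id | X1 X2 | num | X3 M; M → op | S S | X2 Y1; X1 → id; X2 → op; X3 → num; Y1 → X3 Y2; Y2 → X2 X1

Introduce a nonterminal for each terminal appearing in a rule of length ≥ 2: X1 → id, X2 → op, X3 → num.
Binarize each right-hand side of length ≥ 3 by chaining fresh nonterminals (Y1, Y2, …): affected rules were M → X2 X3 X2 X1.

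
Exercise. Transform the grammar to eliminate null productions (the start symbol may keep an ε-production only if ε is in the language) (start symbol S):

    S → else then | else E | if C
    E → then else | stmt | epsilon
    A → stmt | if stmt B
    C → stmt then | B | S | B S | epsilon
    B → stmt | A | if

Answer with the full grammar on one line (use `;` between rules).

S → else then | else E | else | if C | if; E → then else | stmt; A → stmt | if stmt B; C → stmt then | B | S | B S; B → stmt | A | if

Nullable set = {C, E}.
ε ∉ L(G), so no ε-production is kept.
Expand every rule over subsets of its nullable positions: S → else E gives else E | else. S → if C gives if C | if.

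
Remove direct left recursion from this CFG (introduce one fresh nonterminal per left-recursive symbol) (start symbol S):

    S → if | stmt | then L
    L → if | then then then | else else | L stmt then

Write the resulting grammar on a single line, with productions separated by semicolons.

Left recursion appears on L.
For L: α = {stmt then}, β = {if, then then then, else else}. Rewrite as L → β L' and L' → α L' | ε.

S → if | stmt | then L; L → if L' | then then then L' | else else L'; L' → stmt then L' | ε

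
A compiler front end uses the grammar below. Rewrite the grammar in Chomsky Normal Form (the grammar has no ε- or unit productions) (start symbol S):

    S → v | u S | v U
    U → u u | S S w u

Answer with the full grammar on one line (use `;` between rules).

Introduce a nonterminal for each terminal appearing in a rule of length ≥ 2: X1 → u, X2 → v, X3 → w.
Binarize each right-hand side of length ≥ 3 by chaining fresh nonterminals (Y1, Y2, …): affected rules were U → S S X3 X1.

S → v | X1 S | X2 U; U → X1 X1 | S Y1; X1 → u; X2 → v; X3 → w; Y1 → S Y2; Y2 → X3 X1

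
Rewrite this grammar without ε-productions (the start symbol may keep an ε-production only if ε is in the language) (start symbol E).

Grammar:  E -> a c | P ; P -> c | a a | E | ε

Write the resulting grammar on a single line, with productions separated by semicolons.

E -> a c | P | ε; P -> c | a a | E

Nullable nonterminals: {E, P}.
ε ∈ L(G) since E is nullable, so keep E → ε.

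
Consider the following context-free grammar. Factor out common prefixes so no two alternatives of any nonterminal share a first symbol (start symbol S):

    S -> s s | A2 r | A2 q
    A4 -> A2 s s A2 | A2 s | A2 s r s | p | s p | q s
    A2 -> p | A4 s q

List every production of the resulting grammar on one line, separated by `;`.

S has alternatives sharing prefix 'A2': factor to S → A2 S' with S' → r | q.
A4 has alternatives sharing prefix 'A2 s': factor to A4 → A2 s A4' with A4' → s A2 | ε | r s.

S -> s s | A2 S'; A4 -> p | s p | q s | A2 s A4'; A2 -> p | A4 s q; S' -> r | q; A4' -> s A2 | ε | r s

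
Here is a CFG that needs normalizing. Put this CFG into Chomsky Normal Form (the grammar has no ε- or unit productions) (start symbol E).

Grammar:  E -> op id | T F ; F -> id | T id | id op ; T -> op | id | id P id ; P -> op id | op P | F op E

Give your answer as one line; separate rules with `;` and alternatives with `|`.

E -> X1 X2 | T F; F -> id | T X2 | X2 X1; T -> op | id | X2 Y1; P -> X1 X2 | X1 P | F Y2; X1 -> op; X2 -> id; Y1 -> P X2; Y2 -> X1 E

Introduce a nonterminal for each terminal appearing in a rule of length ≥ 2: X1 → op, X2 → id.
Binarize each right-hand side of length ≥ 3 by chaining fresh nonterminals (Y1, Y2, …): affected rules were T → X2 P X2; P → F X1 E.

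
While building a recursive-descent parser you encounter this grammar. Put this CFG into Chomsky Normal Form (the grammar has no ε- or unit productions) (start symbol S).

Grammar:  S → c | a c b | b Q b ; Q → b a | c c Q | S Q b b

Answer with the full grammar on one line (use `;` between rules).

Introduce a nonterminal for each terminal appearing in a rule of length ≥ 2: X1 → a, X2 → c, X3 → b.
Binarize each right-hand side of length ≥ 3 by chaining fresh nonterminals (Y1, Y2, …): affected rules were S → X1 X2 X3; S → X3 Q X3; Q → X2 X2 Q; Q → S Q X3 X3.

S → c | X1 Y1 | X3 Y2; Q → X3 X1 | X2 Y3 | S Y4; X1 → a; X2 → c; X3 → b; Y1 → X2 X3; Y2 → Q X3; Y3 → X2 Q; Y4 → Q Y5; Y5 → X3 X3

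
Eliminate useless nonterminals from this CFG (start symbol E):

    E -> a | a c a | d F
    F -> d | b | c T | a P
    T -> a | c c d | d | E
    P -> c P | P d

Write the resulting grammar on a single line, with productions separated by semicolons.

E -> a | a c a | d F; F -> d | b | c T; T -> a | c c d | d | E

Generating nonterminals: {E, F, T}.
Reachable from E after that: {E, F, T}.
Removed useless symbols: {P} and every production mentioning them.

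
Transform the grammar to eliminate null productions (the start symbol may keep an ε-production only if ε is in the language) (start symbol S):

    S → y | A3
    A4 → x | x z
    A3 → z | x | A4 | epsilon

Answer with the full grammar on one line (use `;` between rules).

Nullable set = {A3, S}.
ε ∈ L(G) since S is nullable, so keep S → ε.

S → y | A3 | epsilon; A4 → x | x z; A3 → z | x | A4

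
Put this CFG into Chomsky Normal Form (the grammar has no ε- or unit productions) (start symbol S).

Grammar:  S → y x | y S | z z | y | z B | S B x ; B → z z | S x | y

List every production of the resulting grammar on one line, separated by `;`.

Introduce a nonterminal for each terminal appearing in a rule of length ≥ 2: X1 → y, X2 → x, X3 → z.
Binarize each right-hand side of length ≥ 3 by chaining fresh nonterminals (Y1, Y2, …): affected rules were S → S B X2.

S → X1 X2 | X1 S | X3 X3 | y | X3 B | S Y1; B → X3 X3 | S X2 | y; X1 → y; X2 → x; X3 → z; Y1 → B X2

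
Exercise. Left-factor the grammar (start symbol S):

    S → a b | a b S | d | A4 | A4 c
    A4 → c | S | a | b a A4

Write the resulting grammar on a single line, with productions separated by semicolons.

S → d | a b S' | A4 S''; A4 → c | S | a | b a A4; S' → epsilon | S; S'' → epsilon | c

S has alternatives sharing prefix 'a b': factor to S → a b S' with S' → ε | S.
S has alternatives sharing prefix 'A4': factor to S → A4 S'' with S'' → ε | c.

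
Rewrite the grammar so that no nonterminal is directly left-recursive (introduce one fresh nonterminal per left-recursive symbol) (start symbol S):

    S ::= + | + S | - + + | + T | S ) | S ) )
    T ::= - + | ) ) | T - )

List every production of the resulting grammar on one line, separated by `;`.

Directly left-recursive nonterminals: S, T.
For S: α = {), ) )}, β = {+, + S, - + +, + T}. Rewrite as S → β S' and S' → α S' | ε.
For T: α = {- )}, β = {- +, ) )}. Rewrite as T → β T' and T' → α T' | ε.

S ::= + S' | + S S' | - + + S' | + T S'; T ::= - + T' | ) ) T'; S' ::= ) S' | ) ) S' | eps; T' ::= - ) T' | eps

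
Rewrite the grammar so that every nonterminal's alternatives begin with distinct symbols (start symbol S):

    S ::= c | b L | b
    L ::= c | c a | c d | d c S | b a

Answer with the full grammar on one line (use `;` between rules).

S ::= c | b S'; L ::= d c S | b a | c L'; S' ::= L | ε; L' ::= ε | a | d

S has alternatives sharing prefix 'b': factor to S → b S' with S' → L | ε.
L has alternatives sharing prefix 'c': factor to L → c L' with L' → ε | a | d.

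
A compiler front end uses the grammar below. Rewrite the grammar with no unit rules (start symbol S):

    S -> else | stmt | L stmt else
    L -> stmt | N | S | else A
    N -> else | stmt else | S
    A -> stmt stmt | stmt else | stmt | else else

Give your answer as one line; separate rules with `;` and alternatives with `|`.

S -> else | stmt | L stmt else; L -> stmt | else A | else | L stmt else | stmt else; N -> else | stmt | L stmt else | stmt else; A -> stmt stmt | stmt else | stmt | else else

Unit pairs: L ⇒* {N, S}; N ⇒* {S}.
Replace each nonterminal's rules with the union of the non-unit rules of every nonterminal it unit-derives.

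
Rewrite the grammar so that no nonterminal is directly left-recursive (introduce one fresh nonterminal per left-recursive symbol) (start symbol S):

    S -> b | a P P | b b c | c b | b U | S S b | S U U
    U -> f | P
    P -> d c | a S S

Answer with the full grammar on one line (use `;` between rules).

Directly left-recursive nonterminal: S.
For S: α = {S b, U U}, β = {b, a P P, b b c, c b, b U}. Rewrite as S → β S' and S' → α S' | ε.

S -> b S' | a P P S' | b b c S' | c b S' | b U S'; U -> f | P; P -> d c | a S S; S' -> S b S' | U U S' | eps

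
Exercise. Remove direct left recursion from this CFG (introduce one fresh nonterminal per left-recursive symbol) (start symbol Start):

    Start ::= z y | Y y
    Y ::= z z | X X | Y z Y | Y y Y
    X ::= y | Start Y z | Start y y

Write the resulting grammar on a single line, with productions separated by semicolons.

Start ::= z y | Y y; Y ::= z z Y1 | X X Y1; X ::= y | Start Y z | Start y y; Y1 ::= z Y Y1 | y Y Y1 | ε

Y is directly left-recursive.
For Y: α = {z Y, y Y}, β = {z z, X X}. Rewrite as Y → β Y1 and Y1 → α Y1 | ε.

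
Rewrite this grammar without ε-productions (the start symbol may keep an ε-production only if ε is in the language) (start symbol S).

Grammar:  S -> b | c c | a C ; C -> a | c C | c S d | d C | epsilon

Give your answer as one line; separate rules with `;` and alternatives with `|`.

S -> b | c c | a C | a; C -> a | c C | c | c S d | d C | d

Nullable nonterminals: {C}.
ε ∉ L(G), so no ε-production is kept.
For each production, add variants omitting each subset of nullable occurrences: S → a C gives a C | a. C → c C gives c C | c. C → d C gives d C | d.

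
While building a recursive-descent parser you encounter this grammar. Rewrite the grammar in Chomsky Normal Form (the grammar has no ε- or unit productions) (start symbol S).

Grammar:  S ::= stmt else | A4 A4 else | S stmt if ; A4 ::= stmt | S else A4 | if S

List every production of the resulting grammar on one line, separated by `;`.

Introduce a nonterminal for each terminal appearing in a rule of length ≥ 2: X1 → stmt, X2 → else, X3 → if.
Binarize each right-hand side of length ≥ 3 by chaining fresh nonterminals (Y1, Y2, …): affected rules were S → A4 A4 X2; S → S X1 X3; A4 → S X2 A4.

S ::= X1 X2 | A4 Y1 | S Y2; A4 ::= stmt | S Y3 | X3 S; X1 ::= stmt; X2 ::= else; X3 ::= if; Y1 ::= A4 X2; Y2 ::= X1 X3; Y3 ::= X2 A4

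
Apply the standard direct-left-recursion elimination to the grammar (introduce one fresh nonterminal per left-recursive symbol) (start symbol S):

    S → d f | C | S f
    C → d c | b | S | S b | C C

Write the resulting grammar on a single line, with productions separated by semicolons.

Left recursion appears on S, C.
For S: α = {f}, β = {d f, C}. Rewrite as S → β S' and S' → α S' | ε.
For C: α = {C}, β = {d c, b, S, S b}. Rewrite as C → β C' and C' → α C' | ε.

S → d f S' | C S'; C → d c C' | b C' | S C' | S b C'; S' → f S' | ε; C' → C C' | ε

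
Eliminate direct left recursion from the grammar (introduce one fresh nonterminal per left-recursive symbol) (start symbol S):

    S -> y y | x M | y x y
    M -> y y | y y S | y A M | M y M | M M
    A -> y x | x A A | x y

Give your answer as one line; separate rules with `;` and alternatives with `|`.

S -> y y | x M | y x y; M -> y y M' | y y S M' | y A M M'; A -> y x | x A A | x y; M' -> y M M' | M M' | ε

Directly left-recursive nonterminal: M.
For M: α = {y M, M}, β = {y y, y y S, y A M}. Rewrite as M → β M' and M' → α M' | ε.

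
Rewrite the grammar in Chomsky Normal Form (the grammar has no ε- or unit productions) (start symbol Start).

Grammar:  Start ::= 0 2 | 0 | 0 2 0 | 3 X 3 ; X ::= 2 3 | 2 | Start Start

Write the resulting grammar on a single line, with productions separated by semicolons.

Introduce a nonterminal for each terminal appearing in a rule of length ≥ 2: X1 → 0, X2 → 2, X3 → 3.
Binarize each right-hand side of length ≥ 3 by chaining fresh nonterminals (Y1, Y2, …): affected rules were Start → X1 X2 X1; Start → X3 X X3.

Start ::= X1 X2 | 0 | X1 Y1 | X3 Y2; X ::= X2 X3 | 2 | Start Start; X1 ::= 0; X2 ::= 2; X3 ::= 3; Y1 ::= X2 X1; Y2 ::= X X3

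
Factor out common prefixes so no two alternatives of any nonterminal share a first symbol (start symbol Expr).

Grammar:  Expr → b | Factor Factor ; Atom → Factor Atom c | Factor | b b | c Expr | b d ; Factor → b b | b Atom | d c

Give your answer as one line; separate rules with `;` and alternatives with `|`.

Atom has alternatives sharing prefix 'Factor': factor to Atom → Factor Atom1 with Atom1 → Atom c | ε.
Atom has alternatives sharing prefix 'b': factor to Atom → b Atom2 with Atom2 → b | d.
Factor has alternatives sharing prefix 'b': factor to Factor → b Factor1 with Factor1 → b | Atom.

Expr → b | Factor Factor; Atom → c Expr | Factor Atom1 | b Atom2; Factor → d c | b Factor1; Atom1 → Atom c | ε; Atom2 → b | d; Factor1 → b | Atom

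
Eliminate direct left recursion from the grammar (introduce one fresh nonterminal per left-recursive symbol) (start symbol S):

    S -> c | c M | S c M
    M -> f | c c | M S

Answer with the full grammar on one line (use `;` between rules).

S -> c S' | c M S'; M -> f M' | c c M'; S' -> c M S' | eps; M' -> S M' | eps

Directly left-recursive nonterminals: S, M.
For S: α = {c M}, β = {c, c M}. Rewrite as S → β S' and S' → α S' | ε.
For M: α = {S}, β = {f, c c}. Rewrite as M → β M' and M' → α M' | ε.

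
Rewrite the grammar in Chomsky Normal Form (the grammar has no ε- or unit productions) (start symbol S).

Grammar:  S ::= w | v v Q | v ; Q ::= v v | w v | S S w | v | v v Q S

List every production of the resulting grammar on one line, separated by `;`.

Introduce a nonterminal for each terminal appearing in a rule of length ≥ 2: X1 → v, X2 → w.
Binarize each right-hand side of length ≥ 3 by chaining fresh nonterminals (Y1, Y2, …): affected rules were S → X1 X1 Q; Q → S S X2; Q → X1 X1 Q S.

S ::= w | X1 Y1 | v; Q ::= X1 X1 | X2 X1 | S Y2 | v | X1 Y3; X1 ::= v; X2 ::= w; Y1 ::= X1 Q; Y2 ::= S X2; Y3 ::= X1 Y4; Y4 ::= Q S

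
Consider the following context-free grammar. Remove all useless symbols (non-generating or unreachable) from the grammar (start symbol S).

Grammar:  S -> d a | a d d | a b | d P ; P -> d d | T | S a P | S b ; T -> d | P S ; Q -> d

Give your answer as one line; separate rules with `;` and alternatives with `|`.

S -> d a | a d d | a b | d P; P -> d d | T | S a P | S b; T -> d | P S

Generating nonterminals: {P, Q, S, T}.
Reachable from S after that: {P, S, T}.
Removed useless symbols: {Q} and every production mentioning them.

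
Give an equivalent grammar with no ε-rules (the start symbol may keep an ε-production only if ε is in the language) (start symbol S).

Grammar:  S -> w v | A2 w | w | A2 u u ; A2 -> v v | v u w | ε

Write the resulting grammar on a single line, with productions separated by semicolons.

Nullable set = {A2}.
ε ∉ L(G), so no ε-production is kept.
Add the nullable-subset variants: S → A2 w gives A2 w | w. S → A2 u u gives A2 u u | u u.

S -> w v | A2 w | w | A2 u u | u u; A2 -> v v | v u w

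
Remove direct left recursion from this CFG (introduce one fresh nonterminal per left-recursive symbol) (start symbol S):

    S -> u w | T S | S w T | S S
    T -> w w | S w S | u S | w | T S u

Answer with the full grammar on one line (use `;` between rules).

S -> u w S' | T S S'; T -> w w T' | S w S T' | u S T' | w T'; S' -> w T S' | S S' | ε; T' -> S u T' | ε

Left recursion appears on S, T.
For S: α = {w T, S}, β = {u w, T S}. Rewrite as S → β S' and S' → α S' | ε.
For T: α = {S u}, β = {w w, S w S, u S, w}. Rewrite as T → β T' and T' → α T' | ε.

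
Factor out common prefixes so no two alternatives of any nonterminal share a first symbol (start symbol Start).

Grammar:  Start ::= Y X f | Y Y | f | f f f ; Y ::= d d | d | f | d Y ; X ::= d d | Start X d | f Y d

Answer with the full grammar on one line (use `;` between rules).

Start ::= Y Start1 | f Start2; Y ::= f | d Y1; X ::= d d | Start X d | f Y d; Start1 ::= X f | Y; Start2 ::= ε | f f; Y1 ::= d | ε | Y

Start has alternatives sharing prefix 'Y': factor to Start → Y Start1 with Start1 → X f | Y.
Start has alternatives sharing prefix 'f': factor to Start → f Start2 with Start2 → ε | f f.
Y has alternatives sharing prefix 'd': factor to Y → d Y1 with Y1 → d | ε | Y.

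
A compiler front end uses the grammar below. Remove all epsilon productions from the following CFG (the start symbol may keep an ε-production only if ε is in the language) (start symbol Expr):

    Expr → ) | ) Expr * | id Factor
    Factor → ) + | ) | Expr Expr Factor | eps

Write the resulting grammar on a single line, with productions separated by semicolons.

Nullable set = {Factor}.
ε ∉ L(G), so no ε-production is kept.
For each production, add variants omitting each subset of nullable occurrences: Expr → id Factor gives id Factor | id. Factor → Expr Expr Factor gives Expr Expr Factor | Expr Expr.

Expr → ) | ) Expr * | id Factor | id; Factor → ) + | ) | Expr Expr Factor | Expr Expr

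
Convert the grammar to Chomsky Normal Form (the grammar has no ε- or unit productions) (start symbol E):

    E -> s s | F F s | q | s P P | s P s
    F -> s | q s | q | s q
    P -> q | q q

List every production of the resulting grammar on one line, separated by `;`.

E -> X1 X1 | F Y1 | q | X1 Y2 | X1 Y3; F -> s | X2 X1 | q | X1 X2; P -> q | X2 X2; X1 -> s; X2 -> q; Y1 -> F X1; Y2 -> P P; Y3 -> P X1

Introduce a nonterminal for each terminal appearing in a rule of length ≥ 2: X1 → s, X2 → q.
Binarize each right-hand side of length ≥ 3 by chaining fresh nonterminals (Y1, Y2, …): affected rules were E → F F X1; E → X1 P P; E → X1 P X1.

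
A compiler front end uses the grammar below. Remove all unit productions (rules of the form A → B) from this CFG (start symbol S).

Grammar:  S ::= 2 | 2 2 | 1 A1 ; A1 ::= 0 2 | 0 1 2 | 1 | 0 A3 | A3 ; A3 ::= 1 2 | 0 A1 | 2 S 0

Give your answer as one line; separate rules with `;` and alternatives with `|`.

S ::= 2 | 2 2 | 1 A1; A1 ::= 0 2 | 0 1 2 | 1 | 0 A3 | 1 2 | 0 A1 | 2 S 0; A3 ::= 1 2 | 0 A1 | 2 S 0

Unit pairs: A1 ⇒* {A3}.
Replace each nonterminal's rules with the union of the non-unit rules of every nonterminal it unit-derives.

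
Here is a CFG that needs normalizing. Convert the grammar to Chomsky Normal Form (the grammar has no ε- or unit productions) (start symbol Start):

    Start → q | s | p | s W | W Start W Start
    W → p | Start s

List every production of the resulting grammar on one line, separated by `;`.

Start → q | s | p | X1 W | W Y1; W → p | Start X1; X1 → s; Y1 → Start Y2; Y2 → W Start

Introduce a nonterminal for each terminal appearing in a rule of length ≥ 2: X1 → s.
Binarize each right-hand side of length ≥ 3 by chaining fresh nonterminals (Y1, Y2, …): affected rules were Start → W Start W Start.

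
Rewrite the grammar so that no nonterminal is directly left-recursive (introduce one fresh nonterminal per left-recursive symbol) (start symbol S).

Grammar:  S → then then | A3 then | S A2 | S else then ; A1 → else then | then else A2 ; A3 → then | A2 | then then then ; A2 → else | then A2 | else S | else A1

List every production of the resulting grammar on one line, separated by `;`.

S → then then S' | A3 then S'; A1 → else then | then else A2; A3 → then | A2 | then then then; A2 → else | then A2 | else S | else A1; S' → A2 S' | else then S' | ε

Directly left-recursive nonterminal: S.
For S: α = {A2, else then}, β = {then then, A3 then}. Rewrite as S → β S' and S' → α S' | ε.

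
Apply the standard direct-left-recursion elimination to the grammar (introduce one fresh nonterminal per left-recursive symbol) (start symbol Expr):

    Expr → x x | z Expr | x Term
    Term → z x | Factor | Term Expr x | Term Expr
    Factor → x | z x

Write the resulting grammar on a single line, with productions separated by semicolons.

Expr → x x | z Expr | x Term; Term → z x Term1 | Factor Term1; Factor → x | z x; Term1 → Expr x Term1 | Expr Term1 | ε

Left recursion appears on Term.
For Term: α = {Expr x, Expr}, β = {z x, Factor}. Rewrite as Term → β Term1 and Term1 → α Term1 | ε.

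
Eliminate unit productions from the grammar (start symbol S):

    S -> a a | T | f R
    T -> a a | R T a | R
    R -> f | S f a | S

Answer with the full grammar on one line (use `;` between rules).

Unit pairs: R ⇒* {S, T}; S ⇒* {R, T}; T ⇒* {R, S}.
For each unit pair (A, B), copy every non-unit production of B to A, then drop all unit productions.

S -> a a | f R | f | S f a | R T a; T -> a a | f R | f | S f a | R T a; R -> a a | f R | f | S f a | R T a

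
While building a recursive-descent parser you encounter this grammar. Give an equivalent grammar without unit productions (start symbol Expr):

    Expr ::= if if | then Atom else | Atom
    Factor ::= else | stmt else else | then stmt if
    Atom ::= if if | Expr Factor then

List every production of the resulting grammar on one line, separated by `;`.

Expr ::= if if | Expr Factor then | then Atom else; Factor ::= else | stmt else else | then stmt if; Atom ::= if if | Expr Factor then

Unit pairs: Expr ⇒* {Atom}.
For each unit pair (A, B), copy every non-unit production of B to A, then drop all unit productions.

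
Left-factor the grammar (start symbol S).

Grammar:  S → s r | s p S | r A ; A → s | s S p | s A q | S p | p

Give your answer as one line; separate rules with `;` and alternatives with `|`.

S → r A | s S'; A → S p | p | s A'; S' → r | p S; A' → ε | S p | A q

S has alternatives sharing prefix 's': factor to S → s S' with S' → r | p S.
A has alternatives sharing prefix 's': factor to A → s A' with A' → ε | S p | A q.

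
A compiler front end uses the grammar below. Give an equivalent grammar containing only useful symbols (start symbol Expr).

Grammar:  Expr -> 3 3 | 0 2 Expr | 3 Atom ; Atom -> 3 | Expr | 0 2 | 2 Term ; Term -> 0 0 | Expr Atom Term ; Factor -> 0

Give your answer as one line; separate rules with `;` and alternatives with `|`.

Generating nonterminals: {Atom, Expr, Factor, Term}.
Reachable from Expr after that: {Atom, Expr, Term}.
Removed useless symbols: {Factor} and every production mentioning them.

Expr -> 3 3 | 0 2 Expr | 3 Atom; Atom -> 3 | Expr | 0 2 | 2 Term; Term -> 0 0 | Expr Atom Term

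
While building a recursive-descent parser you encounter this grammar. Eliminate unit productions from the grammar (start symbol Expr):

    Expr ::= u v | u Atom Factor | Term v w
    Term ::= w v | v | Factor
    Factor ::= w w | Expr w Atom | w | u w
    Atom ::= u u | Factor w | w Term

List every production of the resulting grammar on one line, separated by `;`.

Unit pairs: Term ⇒* {Factor}.
For each unit pair (A, B), copy every non-unit production of B to A, then drop all unit productions.

Expr ::= u v | u Atom Factor | Term v w; Term ::= w v | v | w w | Expr w Atom | w | u w; Factor ::= w w | Expr w Atom | w | u w; Atom ::= u u | Factor w | w Term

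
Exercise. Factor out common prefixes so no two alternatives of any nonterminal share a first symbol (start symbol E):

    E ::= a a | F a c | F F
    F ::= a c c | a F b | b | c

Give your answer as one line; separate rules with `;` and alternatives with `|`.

E ::= a a | F E'; F ::= b | c | a F'; E' ::= a c | F; F' ::= c c | F b

E has alternatives sharing prefix 'F': factor to E → F E' with E' → a c | F.
F has alternatives sharing prefix 'a': factor to F → a F' with F' → c c | F b.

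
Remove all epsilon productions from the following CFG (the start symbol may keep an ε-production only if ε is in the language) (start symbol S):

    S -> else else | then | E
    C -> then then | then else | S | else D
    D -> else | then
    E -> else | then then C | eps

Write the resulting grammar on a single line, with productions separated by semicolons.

The nullable symbols are {C, E, S}.
ε ∈ L(G) since S is nullable, so keep S → ε.
For each production, add variants omitting each subset of nullable occurrences: E → then then C gives then then C | then then.

S -> else else | then | E | eps; C -> then then | then else | S | else D; D -> else | then; E -> else | then then C | then then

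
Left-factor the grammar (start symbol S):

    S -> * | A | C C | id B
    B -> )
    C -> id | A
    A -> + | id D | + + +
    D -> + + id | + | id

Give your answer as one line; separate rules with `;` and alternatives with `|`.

A has alternatives sharing prefix '+': factor to A → + A' with A' → ε | + +.
D has alternatives sharing prefix '+': factor to D → + D' with D' → + id | ε.

S -> * | A | C C | id B; B -> ); C -> id | A; A -> id D | + A'; D -> id | + D'; A' -> eps | + +; D' -> + id | eps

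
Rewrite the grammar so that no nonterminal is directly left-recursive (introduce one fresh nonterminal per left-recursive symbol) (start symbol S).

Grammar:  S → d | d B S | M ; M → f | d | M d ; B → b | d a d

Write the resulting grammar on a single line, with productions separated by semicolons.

Left recursion appears on M.
For M: α = {d}, β = {f, d}. Rewrite as M → β M' and M' → α M' | ε.

S → d | d B S | M; M → f M' | d M'; B → b | d a d; M' → d M' | ε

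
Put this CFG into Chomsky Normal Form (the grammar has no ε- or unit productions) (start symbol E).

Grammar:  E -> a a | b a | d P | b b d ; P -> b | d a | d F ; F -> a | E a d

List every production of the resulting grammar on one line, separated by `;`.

Introduce a nonterminal for each terminal appearing in a rule of length ≥ 2: X1 → a, X2 → b, X3 → d.
Binarize each right-hand side of length ≥ 3 by chaining fresh nonterminals (Y1, Y2, …): affected rules were E → X2 X2 X3; F → E X1 X3.

E -> X1 X1 | X2 X1 | X3 P | X2 Y1; P -> b | X3 X1 | X3 F; F -> a | E Y2; X1 -> a; X2 -> b; X3 -> d; Y1 -> X2 X3; Y2 -> X1 X3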